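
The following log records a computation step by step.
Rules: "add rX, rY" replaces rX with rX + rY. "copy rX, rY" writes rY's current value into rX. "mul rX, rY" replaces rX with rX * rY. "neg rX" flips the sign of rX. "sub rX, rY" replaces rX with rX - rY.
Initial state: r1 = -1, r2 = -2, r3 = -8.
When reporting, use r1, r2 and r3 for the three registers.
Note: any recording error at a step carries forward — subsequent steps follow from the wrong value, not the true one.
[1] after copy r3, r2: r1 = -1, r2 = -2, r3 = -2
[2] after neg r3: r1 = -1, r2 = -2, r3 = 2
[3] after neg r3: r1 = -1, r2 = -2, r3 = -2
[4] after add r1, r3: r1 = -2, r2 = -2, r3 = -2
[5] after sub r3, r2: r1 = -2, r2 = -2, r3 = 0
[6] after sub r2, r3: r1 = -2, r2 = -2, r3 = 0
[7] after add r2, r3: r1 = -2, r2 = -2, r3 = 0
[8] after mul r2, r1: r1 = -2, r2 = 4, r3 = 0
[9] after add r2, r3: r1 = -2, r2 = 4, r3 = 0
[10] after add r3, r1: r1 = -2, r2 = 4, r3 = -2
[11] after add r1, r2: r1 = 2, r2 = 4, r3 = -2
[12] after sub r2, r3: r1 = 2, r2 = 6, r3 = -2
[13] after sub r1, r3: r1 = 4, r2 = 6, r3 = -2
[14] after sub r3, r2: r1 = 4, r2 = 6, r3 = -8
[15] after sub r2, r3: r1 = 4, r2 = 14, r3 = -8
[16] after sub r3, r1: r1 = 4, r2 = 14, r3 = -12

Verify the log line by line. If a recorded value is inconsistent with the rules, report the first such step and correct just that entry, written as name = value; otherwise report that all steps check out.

step 4, r1 = -3

Step 1: r3 = -2 — verified.
Step 2: r3 = -(-2) = 2 — no discrepancy.
Step 3: r3 = -(2) = -2 — confirmed correct.
Step 4: r1 = -1 + -2 = -3 — not what was recorded.
The audit stops at step 4: the recorded entry is wrong and should be r1 = -3.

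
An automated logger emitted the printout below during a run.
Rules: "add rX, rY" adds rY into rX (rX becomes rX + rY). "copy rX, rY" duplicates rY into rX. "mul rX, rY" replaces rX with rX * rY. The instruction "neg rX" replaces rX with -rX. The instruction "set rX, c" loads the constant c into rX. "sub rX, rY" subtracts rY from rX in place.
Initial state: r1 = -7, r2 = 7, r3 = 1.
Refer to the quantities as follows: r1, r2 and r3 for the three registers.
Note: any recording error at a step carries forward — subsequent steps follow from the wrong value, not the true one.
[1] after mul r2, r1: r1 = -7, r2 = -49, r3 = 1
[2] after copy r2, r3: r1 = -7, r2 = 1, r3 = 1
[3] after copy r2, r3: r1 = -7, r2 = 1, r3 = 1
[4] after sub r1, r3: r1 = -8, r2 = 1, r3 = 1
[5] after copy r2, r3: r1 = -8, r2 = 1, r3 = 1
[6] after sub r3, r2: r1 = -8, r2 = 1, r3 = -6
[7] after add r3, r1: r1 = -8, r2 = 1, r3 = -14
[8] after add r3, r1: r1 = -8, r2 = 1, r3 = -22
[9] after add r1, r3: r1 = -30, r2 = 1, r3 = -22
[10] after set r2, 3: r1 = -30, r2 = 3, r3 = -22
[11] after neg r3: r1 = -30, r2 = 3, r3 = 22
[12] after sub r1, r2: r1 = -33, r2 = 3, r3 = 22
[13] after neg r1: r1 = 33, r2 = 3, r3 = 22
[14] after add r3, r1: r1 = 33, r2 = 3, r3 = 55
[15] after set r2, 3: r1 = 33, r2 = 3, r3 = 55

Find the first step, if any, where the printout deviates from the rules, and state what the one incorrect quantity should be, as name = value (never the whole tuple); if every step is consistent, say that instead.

step 6, r3 = 0

step 1: r2 = 7 * -7 = -49 -> exactly as logged
step 2: r2 = 1 -> exactly as logged
step 3: r2 = 1 -> in agreement
step 4: r1 = -7 - 1 = -8 -> agrees with the printout
step 5: r2 = 1 -> agrees with the printout
step 6: r3 = 1 - 1 = 0 -> a discrepancy with the printout
That makes step 6 the first incorrect line — r3 = 0 is what it should show.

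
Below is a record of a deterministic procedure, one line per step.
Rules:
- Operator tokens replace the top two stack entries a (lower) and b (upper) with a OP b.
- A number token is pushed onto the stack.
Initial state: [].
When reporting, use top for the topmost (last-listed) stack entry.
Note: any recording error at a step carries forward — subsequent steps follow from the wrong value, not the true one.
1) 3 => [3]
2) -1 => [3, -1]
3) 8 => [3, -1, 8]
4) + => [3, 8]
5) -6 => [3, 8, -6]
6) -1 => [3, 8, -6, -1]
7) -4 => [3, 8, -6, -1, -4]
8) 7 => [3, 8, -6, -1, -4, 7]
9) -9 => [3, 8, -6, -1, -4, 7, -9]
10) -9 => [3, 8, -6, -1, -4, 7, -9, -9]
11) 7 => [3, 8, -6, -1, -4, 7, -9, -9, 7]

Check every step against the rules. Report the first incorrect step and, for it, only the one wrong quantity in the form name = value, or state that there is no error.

Recomputing the run from the initial state:
step 1: [3]
step 2: [3, -1]
step 3: [3, -1, 8]
step 4: [3, 7]
step 5: [3, 7, -6]
step 6: [3, 7, -6, -1]
step 7: [3, 7, -6, -1, -4]
step 8: [3, 7, -6, -1, -4, 7]
step 9: [3, 7, -6, -1, -4, 7, -9]
step 10: [3, 7, -6, -1, -4, 7, -9, -9]
step 11: [3, 7, -6, -1, -4, 7, -9, -9, 7]
The first disagreement with the record is at step 4, where the value should be top = 7.

step 4, top = 7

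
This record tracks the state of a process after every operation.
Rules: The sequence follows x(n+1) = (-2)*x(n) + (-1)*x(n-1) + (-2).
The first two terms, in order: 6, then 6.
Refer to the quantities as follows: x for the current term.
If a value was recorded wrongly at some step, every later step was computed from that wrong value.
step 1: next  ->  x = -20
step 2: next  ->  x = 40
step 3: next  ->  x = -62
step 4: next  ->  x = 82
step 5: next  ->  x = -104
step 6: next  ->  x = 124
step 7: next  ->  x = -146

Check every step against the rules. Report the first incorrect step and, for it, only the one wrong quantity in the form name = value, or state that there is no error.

Recomputing the run from the initial state:
step 1: x = -20
step 2: x = 32
step 3: x = -46
step 4: x = 58
step 5: x = -72
step 6: x = 84
step 7: x = -98
The first disagreement with the record is at step 2, where the value should be x = 32.

step 2, x = 32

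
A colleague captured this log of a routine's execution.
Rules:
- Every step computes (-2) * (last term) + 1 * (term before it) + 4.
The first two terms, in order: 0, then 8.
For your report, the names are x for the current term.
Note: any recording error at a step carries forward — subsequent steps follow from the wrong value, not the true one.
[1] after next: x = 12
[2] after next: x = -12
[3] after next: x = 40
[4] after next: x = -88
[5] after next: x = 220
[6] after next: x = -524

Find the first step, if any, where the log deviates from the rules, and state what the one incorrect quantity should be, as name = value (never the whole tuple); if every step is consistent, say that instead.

Recomputing the run from the initial state:
step 1: x = -12
step 2: x = 36
step 3: x = -80
step 4: x = 200
step 5: x = -476
step 6: x = 1156
The first disagreement with the log is at step 1, where the value should be x = -12.

step 1, x = -12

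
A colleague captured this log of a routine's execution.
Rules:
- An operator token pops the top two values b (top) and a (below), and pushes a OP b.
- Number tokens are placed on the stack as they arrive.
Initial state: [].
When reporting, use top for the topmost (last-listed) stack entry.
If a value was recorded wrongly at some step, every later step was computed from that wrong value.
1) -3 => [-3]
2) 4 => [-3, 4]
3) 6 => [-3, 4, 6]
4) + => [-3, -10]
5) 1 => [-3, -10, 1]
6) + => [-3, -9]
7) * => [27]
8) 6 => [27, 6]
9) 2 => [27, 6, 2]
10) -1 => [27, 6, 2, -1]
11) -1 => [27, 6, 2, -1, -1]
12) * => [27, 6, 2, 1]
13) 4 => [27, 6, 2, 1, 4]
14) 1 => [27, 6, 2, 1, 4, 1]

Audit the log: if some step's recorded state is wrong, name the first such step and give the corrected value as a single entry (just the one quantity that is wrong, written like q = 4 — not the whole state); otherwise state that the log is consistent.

Recomputing the run from the initial state:
step 1: [-3]
step 2: [-3, 4]
step 3: [-3, 4, 6]
step 4: [-3, 10]
step 5: [-3, 10, 1]
step 6: [-3, 11]
step 7: [-33]
step 8: [-33, 6]
step 9: [-33, 6, 2]
step 10: [-33, 6, 2, -1]
step 11: [-33, 6, 2, -1, -1]
step 12: [-33, 6, 2, 1]
step 13: [-33, 6, 2, 1, 4]
step 14: [-33, 6, 2, 1, 4, 1]
The first disagreement with the log is at step 4, where the value should be top = 10.

step 4, top = 10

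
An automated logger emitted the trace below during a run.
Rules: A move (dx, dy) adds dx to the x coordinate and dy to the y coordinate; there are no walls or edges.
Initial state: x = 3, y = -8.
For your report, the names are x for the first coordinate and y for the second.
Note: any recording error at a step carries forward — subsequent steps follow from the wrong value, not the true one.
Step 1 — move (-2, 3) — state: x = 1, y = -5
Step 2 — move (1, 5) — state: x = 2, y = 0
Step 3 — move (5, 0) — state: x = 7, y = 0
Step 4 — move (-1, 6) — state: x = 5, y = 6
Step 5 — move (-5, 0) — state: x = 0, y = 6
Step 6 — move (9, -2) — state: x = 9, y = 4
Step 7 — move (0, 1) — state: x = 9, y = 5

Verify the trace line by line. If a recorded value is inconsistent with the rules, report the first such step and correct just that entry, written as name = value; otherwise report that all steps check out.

Recomputing the run from the initial state:
step 1: x = 1, y = -5
step 2: x = 2, y = 0
step 3: x = 7, y = 0
step 4: x = 6, y = 6
step 5: x = 1, y = 6
step 6: x = 10, y = 4
step 7: x = 10, y = 5
The first disagreement with the trace is at step 4, where the value should be x = 6.

step 4, x = 6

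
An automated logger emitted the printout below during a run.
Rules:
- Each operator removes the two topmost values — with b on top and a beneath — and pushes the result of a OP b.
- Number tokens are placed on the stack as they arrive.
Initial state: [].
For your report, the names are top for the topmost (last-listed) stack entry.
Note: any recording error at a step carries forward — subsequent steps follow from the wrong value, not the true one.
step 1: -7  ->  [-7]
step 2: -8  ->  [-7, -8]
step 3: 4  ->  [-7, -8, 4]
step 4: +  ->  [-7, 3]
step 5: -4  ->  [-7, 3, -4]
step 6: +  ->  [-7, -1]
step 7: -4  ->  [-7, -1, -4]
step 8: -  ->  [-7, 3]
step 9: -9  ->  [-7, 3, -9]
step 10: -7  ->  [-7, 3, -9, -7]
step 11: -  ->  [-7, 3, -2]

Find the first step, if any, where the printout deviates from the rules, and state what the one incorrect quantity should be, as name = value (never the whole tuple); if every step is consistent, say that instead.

step 4, top = -4

Recomputing the run from the initial state:
step 1: [-7]
step 2: [-7, -8]
step 3: [-7, -8, 4]
step 4: [-7, -4]
step 5: [-7, -4, -4]
step 6: [-7, -8]
step 7: [-7, -8, -4]
step 8: [-7, -4]
step 9: [-7, -4, -9]
step 10: [-7, -4, -9, -7]
step 11: [-7, -4, -2]
The first disagreement with the printout is at step 4, where the value should be top = -4.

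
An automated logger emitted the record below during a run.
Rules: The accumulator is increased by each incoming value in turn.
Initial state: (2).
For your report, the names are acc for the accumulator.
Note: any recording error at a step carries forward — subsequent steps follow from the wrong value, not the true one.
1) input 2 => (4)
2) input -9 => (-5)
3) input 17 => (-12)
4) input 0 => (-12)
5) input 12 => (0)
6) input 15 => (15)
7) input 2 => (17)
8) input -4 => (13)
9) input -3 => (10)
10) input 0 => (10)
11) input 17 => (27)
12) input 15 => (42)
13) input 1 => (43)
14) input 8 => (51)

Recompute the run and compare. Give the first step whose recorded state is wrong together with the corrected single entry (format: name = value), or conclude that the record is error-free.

step 3, acc = 12

step 1: acc = 2 + 2 = 4 -> matches
step 2: acc = 4 + -9 = -5 -> confirmed correct
step 3: acc = -5 + 17 = 12 -> the entry is off here
That makes step 3 the first incorrect line — acc = 12 is what it should show.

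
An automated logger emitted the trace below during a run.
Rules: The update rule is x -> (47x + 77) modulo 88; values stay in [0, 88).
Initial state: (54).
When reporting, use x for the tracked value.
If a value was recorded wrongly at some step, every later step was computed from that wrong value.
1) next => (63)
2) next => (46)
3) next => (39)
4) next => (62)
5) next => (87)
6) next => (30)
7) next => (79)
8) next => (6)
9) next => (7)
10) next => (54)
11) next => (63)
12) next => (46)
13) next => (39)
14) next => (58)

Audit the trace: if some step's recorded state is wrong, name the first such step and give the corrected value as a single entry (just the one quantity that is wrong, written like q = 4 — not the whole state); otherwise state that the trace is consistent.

Recomputing the run from the initial state:
step 1: x = 63
step 2: x = 46
step 3: x = 39
step 4: x = 62
step 5: x = 87
step 6: x = 30
step 7: x = 79
step 8: x = 6
step 9: x = 7
step 10: x = 54
step 11: x = 63
step 12: x = 46
step 13: x = 39
step 14: x = 62
The first disagreement with the trace is at step 14, where the value should be x = 62.

step 14, x = 62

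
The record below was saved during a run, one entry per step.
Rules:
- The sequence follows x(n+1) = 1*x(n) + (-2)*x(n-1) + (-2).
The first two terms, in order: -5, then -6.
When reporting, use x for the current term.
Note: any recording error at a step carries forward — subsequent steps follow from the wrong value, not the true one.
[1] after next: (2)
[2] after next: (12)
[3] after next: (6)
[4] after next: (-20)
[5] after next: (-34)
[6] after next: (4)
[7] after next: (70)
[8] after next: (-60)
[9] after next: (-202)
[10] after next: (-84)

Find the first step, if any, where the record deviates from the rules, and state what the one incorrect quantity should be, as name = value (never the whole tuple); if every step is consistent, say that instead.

step 8, x = 60

1. x = 1*(-6) + (-2)*(-5) + (-2) = 2 (matches)
2. x = 1*(2) + (-2)*(-6) + (-2) = 12 (confirmed correct)
3. x = 1*(12) + (-2)*(2) + (-2) = 6 (agrees with the record)
4. x = 1*(6) + (-2)*(12) + (-2) = -20 (no discrepancy)
5. x = 1*(-20) + (-2)*(6) + (-2) = -34 (confirmed correct)
6. x = 1*(-34) + (-2)*(-20) + (-2) = 4 (verified)
7. x = 1*(4) + (-2)*(-34) + (-2) = 70 (confirmed correct)
8. x = 1*(70) + (-2)*(4) + (-2) = 60 (the entry is off here)
Step 8 is the first one off; corrected, x = 60.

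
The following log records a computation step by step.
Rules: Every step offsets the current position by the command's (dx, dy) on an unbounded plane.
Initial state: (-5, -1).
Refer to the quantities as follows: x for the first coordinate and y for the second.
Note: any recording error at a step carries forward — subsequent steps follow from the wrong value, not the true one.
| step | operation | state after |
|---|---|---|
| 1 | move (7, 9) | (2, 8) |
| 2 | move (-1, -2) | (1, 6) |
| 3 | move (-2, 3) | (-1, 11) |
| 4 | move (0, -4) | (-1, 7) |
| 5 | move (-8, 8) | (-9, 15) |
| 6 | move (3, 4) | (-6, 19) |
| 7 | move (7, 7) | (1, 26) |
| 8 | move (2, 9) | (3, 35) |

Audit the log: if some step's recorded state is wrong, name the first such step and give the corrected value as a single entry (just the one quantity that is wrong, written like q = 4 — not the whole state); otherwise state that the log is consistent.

step 3, y = 9

Recomputing the run from the initial state:
step 1: x = 2, y = 8
step 2: x = 1, y = 6
step 3: x = -1, y = 9
step 4: x = -1, y = 5
step 5: x = -9, y = 13
step 6: x = -6, y = 17
step 7: x = 1, y = 24
step 8: x = 3, y = 33
The first disagreement with the log is at step 3, where the value should be y = 9.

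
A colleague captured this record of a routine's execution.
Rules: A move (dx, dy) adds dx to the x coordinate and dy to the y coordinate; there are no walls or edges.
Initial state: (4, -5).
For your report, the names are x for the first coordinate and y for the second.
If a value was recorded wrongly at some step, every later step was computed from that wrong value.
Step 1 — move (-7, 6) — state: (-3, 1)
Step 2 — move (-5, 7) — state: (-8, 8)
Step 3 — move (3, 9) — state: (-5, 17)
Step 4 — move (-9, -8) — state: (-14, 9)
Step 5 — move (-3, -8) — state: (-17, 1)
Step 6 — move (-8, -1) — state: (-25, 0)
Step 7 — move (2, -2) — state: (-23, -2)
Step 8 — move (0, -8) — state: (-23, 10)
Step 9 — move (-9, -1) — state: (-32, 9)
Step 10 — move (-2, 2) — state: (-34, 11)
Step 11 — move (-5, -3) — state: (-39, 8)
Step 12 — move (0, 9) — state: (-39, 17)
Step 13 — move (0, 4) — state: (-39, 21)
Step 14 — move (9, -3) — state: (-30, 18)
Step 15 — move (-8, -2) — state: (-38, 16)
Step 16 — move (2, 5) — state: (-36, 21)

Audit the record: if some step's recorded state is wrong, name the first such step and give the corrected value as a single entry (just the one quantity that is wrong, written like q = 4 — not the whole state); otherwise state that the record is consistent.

step 8, y = -10

Recomputing the run from the initial state:
step 1: x = -3, y = 1
step 2: x = -8, y = 8
step 3: x = -5, y = 17
step 4: x = -14, y = 9
step 5: x = -17, y = 1
step 6: x = -25, y = 0
step 7: x = -23, y = -2
step 8: x = -23, y = -10
step 9: x = -32, y = -11
step 10: x = -34, y = -9
step 11: x = -39, y = -12
step 12: x = -39, y = -3
step 13: x = -39, y = 1
step 14: x = -30, y = -2
step 15: x = -38, y = -4
step 16: x = -36, y = 1
The first disagreement with the record is at step 8, where the value should be y = -10.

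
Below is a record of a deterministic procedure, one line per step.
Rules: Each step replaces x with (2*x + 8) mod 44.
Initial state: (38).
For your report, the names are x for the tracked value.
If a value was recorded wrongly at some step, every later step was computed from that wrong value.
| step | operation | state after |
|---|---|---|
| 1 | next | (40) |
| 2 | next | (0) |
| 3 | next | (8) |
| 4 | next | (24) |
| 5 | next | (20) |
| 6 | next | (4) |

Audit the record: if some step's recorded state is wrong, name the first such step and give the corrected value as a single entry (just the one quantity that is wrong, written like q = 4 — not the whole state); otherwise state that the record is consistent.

step 5, x = 12

Step 1: x = (2*38 + 8) mod 44 = 40 — exactly as logged.
Step 2: x = (2*40 + 8) mod 44 = 0 — exactly as logged.
Step 3: x = (2*0 + 8) mod 44 = 8 — exactly as logged.
Step 4: x = (2*8 + 8) mod 44 = 24 — consistent with the record.
Step 5: x = (2*24 + 8) mod 44 = 12 — this is not what the record shows.
The audit stops at step 5: the recorded entry is wrong and should be x = 12.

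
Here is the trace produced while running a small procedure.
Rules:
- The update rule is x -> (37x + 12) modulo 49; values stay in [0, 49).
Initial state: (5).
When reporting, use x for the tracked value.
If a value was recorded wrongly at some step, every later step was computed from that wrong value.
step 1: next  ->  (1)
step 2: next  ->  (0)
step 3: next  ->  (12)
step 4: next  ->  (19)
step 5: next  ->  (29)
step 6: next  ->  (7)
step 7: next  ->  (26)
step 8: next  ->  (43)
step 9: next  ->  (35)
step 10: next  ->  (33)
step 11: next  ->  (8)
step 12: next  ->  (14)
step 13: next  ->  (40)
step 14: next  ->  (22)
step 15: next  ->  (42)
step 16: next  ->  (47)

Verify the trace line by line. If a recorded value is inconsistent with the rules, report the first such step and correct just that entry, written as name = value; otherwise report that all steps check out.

1. x = (37*5 + 12) mod 49 = 1 (no discrepancy)
2. x = (37*1 + 12) mod 49 = 0 (in agreement)
3. x = (37*0 + 12) mod 49 = 12 (exactly as logged)
4. x = (37*12 + 12) mod 49 = 15 (the trace has a different value)
First deviation found at step 4; the corrected entry is x = 15.

step 4, x = 15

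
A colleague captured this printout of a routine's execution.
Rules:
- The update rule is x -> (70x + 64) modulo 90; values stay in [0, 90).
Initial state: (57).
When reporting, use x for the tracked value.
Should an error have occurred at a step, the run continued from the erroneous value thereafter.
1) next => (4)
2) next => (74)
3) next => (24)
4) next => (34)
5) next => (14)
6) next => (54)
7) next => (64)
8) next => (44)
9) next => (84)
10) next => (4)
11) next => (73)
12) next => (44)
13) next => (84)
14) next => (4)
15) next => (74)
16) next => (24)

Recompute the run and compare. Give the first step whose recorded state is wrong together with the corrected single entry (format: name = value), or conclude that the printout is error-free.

step 11, x = 74

Recomputing the run from the initial state:
step 1: x = 4
step 2: x = 74
step 3: x = 24
step 4: x = 34
step 5: x = 14
step 6: x = 54
step 7: x = 64
step 8: x = 44
step 9: x = 84
step 10: x = 4
step 11: x = 74
step 12: x = 24
step 13: x = 34
step 14: x = 14
step 15: x = 54
step 16: x = 64
The first disagreement with the printout is at step 11, where the value should be x = 74.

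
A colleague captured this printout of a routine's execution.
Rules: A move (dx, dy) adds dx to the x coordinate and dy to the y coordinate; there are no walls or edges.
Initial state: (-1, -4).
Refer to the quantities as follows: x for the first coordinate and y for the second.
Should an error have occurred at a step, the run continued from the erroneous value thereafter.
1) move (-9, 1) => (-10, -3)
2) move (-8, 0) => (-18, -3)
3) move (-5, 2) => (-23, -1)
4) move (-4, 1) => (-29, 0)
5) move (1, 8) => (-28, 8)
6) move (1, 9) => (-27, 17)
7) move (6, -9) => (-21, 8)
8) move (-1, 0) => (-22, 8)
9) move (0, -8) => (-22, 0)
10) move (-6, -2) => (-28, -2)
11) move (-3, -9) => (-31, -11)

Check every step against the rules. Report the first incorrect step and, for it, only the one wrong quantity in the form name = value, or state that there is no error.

step 4, x = -27

Recomputing the run from the initial state:
step 1: x = -10, y = -3
step 2: x = -18, y = -3
step 3: x = -23, y = -1
step 4: x = -27, y = 0
step 5: x = -26, y = 8
step 6: x = -25, y = 17
step 7: x = -19, y = 8
step 8: x = -20, y = 8
step 9: x = -20, y = 0
step 10: x = -26, y = -2
step 11: x = -29, y = -11
The first disagreement with the printout is at step 4, where the value should be x = -27.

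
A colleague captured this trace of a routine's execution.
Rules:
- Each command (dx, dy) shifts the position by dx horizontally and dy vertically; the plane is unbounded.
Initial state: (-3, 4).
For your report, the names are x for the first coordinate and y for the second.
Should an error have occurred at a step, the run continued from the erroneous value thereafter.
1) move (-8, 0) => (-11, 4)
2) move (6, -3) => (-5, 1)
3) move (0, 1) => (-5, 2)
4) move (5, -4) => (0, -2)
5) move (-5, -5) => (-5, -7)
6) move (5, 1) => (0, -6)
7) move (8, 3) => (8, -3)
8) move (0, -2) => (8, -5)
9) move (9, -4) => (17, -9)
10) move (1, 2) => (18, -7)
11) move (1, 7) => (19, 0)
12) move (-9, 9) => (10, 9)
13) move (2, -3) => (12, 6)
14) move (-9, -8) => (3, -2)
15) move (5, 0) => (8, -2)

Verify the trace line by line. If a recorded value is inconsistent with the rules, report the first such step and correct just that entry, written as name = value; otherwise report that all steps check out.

no error

step 1: x = -3 + (-8) = -11, y = 4 + (0) = 4 -> no discrepancy
step 2: x = -11 + (6) = -5, y = 4 + (-3) = 1 -> exactly as logged
step 3: x = -5 + (0) = -5, y = 1 + (1) = 2 -> same as recorded
step 4: x = -5 + (5) = 0, y = 2 + (-4) = -2 -> no discrepancy
step 5: x = 0 + (-5) = -5, y = -2 + (-5) = -7 -> verified
step 6: x = -5 + (5) = 0, y = -7 + (1) = -6 -> matches
step 7: x = 0 + (8) = 8, y = -6 + (3) = -3 -> verified
step 8: x = 8 + (0) = 8, y = -3 + (-2) = -5 -> checks out
step 9: x = 8 + (9) = 17, y = -5 + (-4) = -9 -> in agreement
step 10: x = 17 + (1) = 18, y = -9 + (2) = -7 -> checks out
step 11: x = 18 + (1) = 19, y = -7 + (7) = 0 -> same as recorded
step 12: x = 19 + (-9) = 10, y = 0 + (9) = 9 -> checks out
step 13: x = 10 + (2) = 12, y = 9 + (-3) = 6 -> consistent with the trace
step 14: x = 12 + (-9) = 3, y = 6 + (-8) = -2 -> matches
step 15: x = 3 + (5) = 8, y = -2 + (0) = -2 -> exactly as logged
All entries verified; no error found.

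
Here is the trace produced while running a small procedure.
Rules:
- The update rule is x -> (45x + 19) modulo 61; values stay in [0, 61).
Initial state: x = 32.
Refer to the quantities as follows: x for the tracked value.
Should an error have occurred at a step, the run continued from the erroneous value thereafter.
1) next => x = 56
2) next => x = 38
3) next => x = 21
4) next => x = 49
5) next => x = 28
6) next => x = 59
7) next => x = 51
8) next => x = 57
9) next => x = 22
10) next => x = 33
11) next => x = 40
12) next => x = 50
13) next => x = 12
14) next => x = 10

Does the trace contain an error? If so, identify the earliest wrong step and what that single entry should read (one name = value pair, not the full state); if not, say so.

no error

Step 1: x = (45*32 + 19) mod 61 = 56 — confirmed correct.
Step 2: x = (45*56 + 19) mod 61 = 38 — checks out.
Step 3: x = (45*38 + 19) mod 61 = 21 — matches.
Step 4: x = (45*21 + 19) mod 61 = 49 — in agreement.
Step 5: x = (45*49 + 19) mod 61 = 28 — no discrepancy.
Step 6: x = (45*28 + 19) mod 61 = 59 — checks out.
Step 7: x = (45*59 + 19) mod 61 = 51 — agrees with the trace.
Step 8: x = (45*51 + 19) mod 61 = 57 — verified.
Step 9: x = (45*57 + 19) mod 61 = 22 — same as recorded.
Step 10: x = (45*22 + 19) mod 61 = 33 — agrees with the trace.
Step 11: x = (45*33 + 19) mod 61 = 40 — confirmed correct.
Step 12: x = (45*40 + 19) mod 61 = 50 — in agreement.
Step 13: x = (45*50 + 19) mod 61 = 12 — confirmed correct.
Step 14: x = (45*12 + 19) mod 61 = 10 — same as recorded.
Nothing is out of place; the run is error-free.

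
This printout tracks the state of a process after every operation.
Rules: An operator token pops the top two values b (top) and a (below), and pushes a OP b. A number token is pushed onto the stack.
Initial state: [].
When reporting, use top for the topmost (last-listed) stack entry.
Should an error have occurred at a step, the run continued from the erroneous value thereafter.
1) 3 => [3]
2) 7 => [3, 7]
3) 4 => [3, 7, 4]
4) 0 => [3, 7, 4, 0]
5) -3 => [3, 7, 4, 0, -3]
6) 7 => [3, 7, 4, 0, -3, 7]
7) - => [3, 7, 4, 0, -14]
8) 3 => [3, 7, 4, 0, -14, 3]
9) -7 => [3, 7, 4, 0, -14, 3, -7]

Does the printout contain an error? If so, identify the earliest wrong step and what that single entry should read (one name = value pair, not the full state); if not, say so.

step 7, top = -10

1. push 3: top = 3 (matches)
2. push 7: top = 7 (no discrepancy)
3. push 4: top = 4 (matches)
4. push 0: top = 0 (in agreement)
5. push -3: top = -3 (verified)
6. push 7: top = 7 (confirmed correct)
7. -3 - 7 = -10 (the printout has a different value)
So the first discrepancy is step 7, where the right value is top = -10.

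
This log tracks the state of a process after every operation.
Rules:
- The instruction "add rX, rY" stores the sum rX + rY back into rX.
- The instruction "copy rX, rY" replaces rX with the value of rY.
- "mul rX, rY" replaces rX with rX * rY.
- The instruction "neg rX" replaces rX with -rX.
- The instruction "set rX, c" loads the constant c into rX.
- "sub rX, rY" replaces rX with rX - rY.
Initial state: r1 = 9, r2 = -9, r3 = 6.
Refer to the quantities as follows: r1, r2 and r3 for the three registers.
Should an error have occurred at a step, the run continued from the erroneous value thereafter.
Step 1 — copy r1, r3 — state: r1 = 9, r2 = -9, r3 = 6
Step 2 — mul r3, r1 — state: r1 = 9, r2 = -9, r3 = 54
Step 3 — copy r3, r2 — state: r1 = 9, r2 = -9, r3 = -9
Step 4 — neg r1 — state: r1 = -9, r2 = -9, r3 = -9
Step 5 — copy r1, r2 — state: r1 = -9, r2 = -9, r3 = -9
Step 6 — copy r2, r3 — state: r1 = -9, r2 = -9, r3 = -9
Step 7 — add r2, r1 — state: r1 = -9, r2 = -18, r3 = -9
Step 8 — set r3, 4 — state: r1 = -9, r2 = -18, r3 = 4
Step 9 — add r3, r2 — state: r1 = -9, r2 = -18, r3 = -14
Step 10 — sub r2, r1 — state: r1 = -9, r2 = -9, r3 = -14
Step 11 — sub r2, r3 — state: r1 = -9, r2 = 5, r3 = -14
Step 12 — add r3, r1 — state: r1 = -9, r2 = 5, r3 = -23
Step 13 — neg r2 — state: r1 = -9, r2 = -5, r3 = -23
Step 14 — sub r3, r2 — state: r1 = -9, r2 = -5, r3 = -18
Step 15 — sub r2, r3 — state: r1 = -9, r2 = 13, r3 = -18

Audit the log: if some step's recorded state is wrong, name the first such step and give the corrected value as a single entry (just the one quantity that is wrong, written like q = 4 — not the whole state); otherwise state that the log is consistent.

step 1, r1 = 6

Recomputing the run from the initial state:
step 1: r1 = 6, r2 = -9, r3 = 6
step 2: r1 = 6, r2 = -9, r3 = 36
step 3: r1 = 6, r2 = -9, r3 = -9
step 4: r1 = -6, r2 = -9, r3 = -9
step 5: r1 = -9, r2 = -9, r3 = -9
step 6: r1 = -9, r2 = -9, r3 = -9
step 7: r1 = -9, r2 = -18, r3 = -9
step 8: r1 = -9, r2 = -18, r3 = 4
step 9: r1 = -9, r2 = -18, r3 = -14
step 10: r1 = -9, r2 = -9, r3 = -14
step 11: r1 = -9, r2 = 5, r3 = -14
step 12: r1 = -9, r2 = 5, r3 = -23
step 13: r1 = -9, r2 = -5, r3 = -23
step 14: r1 = -9, r2 = -5, r3 = -18
step 15: r1 = -9, r2 = 13, r3 = -18
The first disagreement with the log is at step 1, where the value should be r1 = 6.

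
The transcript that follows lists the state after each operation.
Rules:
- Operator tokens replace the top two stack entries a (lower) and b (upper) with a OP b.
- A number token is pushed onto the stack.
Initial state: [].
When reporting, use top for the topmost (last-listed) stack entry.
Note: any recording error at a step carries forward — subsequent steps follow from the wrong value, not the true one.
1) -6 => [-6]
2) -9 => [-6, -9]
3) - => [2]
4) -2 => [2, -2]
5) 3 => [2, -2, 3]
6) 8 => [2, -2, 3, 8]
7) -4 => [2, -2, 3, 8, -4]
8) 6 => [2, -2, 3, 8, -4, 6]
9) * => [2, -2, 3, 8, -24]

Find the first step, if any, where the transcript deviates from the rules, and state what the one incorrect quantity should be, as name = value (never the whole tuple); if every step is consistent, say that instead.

Recomputing the run from the initial state:
step 1: [-6]
step 2: [-6, -9]
step 3: [3]
step 4: [3, -2]
step 5: [3, -2, 3]
step 6: [3, -2, 3, 8]
step 7: [3, -2, 3, 8, -4]
step 8: [3, -2, 3, 8, -4, 6]
step 9: [3, -2, 3, 8, -24]
The first disagreement with the transcript is at step 3, where the value should be top = 3.

step 3, top = 3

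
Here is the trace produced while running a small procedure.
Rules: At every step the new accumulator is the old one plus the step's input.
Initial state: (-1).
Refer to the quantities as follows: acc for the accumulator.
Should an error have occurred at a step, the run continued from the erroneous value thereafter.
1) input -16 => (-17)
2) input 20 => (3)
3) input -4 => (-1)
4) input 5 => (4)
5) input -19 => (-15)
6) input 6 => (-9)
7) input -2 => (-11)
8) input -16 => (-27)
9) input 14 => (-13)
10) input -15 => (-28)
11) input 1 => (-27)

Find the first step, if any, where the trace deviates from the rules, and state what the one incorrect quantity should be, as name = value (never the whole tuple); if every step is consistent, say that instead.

Recomputing the run from the initial state:
step 1: acc = -17
step 2: acc = 3
step 3: acc = -1
step 4: acc = 4
step 5: acc = -15
step 6: acc = -9
step 7: acc = -11
step 8: acc = -27
step 9: acc = -13
step 10: acc = -28
step 11: acc = -27
This matches the trace at every step.

no error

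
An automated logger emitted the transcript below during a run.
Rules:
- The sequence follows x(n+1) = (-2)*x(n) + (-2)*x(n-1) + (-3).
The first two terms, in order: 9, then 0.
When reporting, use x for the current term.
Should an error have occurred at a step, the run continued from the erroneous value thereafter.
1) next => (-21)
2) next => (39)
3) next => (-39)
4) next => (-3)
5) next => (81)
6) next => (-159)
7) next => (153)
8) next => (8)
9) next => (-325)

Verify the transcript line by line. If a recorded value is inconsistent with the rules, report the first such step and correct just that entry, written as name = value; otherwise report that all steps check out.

Recomputing the run from the initial state:
step 1: x = -21
step 2: x = 39
step 3: x = -39
step 4: x = -3
step 5: x = 81
step 6: x = -159
step 7: x = 153
step 8: x = 9
step 9: x = -327
The first disagreement with the transcript is at step 8, where the value should be x = 9.

step 8, x = 9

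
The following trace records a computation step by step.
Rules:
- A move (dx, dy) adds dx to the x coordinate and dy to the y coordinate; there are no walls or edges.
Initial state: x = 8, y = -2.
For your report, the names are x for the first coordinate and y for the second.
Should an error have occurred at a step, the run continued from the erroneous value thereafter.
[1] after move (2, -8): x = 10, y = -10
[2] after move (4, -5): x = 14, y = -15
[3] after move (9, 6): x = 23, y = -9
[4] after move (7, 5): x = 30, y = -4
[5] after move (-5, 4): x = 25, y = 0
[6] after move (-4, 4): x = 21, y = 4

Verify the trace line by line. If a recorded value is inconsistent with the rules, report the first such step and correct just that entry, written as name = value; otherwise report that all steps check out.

step 1: x = 8 + (2) = 10, y = -2 + (-8) = -10 -> confirmed correct
step 2: x = 10 + (4) = 14, y = -10 + (-5) = -15 -> matches
step 3: x = 14 + (9) = 23, y = -15 + (6) = -9 -> confirmed correct
step 4: x = 23 + (7) = 30, y = -9 + (5) = -4 -> consistent with the trace
step 5: x = 30 + (-5) = 25, y = -4 + (4) = 0 -> verified
step 6: x = 25 + (-4) = 21, y = 0 + (4) = 4 -> in agreement
The whole run recomputes cleanly — no discrepancies.

no error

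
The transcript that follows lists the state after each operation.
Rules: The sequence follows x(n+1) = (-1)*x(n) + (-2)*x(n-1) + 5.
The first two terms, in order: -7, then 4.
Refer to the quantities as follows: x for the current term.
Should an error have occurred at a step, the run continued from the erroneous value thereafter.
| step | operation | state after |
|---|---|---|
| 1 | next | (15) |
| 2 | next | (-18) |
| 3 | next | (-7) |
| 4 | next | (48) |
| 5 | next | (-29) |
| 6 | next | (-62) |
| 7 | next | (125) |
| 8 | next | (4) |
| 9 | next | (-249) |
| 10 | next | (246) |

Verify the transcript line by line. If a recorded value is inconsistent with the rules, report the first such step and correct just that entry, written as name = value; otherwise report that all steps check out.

1. x = -1*(4) + (-2)*(-7) + (5) = 15 (agrees with the transcript)
2. x = -1*(15) + (-2)*(4) + (5) = -18 (agrees with the transcript)
3. x = -1*(-18) + (-2)*(15) + (5) = -7 (consistent with the transcript)
4. x = -1*(-7) + (-2)*(-18) + (5) = 48 (verified)
5. x = -1*(48) + (-2)*(-7) + (5) = -29 (exactly as logged)
6. x = -1*(-29) + (-2)*(48) + (5) = -62 (no discrepancy)
7. x = -1*(-62) + (-2)*(-29) + (5) = 125 (confirmed correct)
8. x = -1*(125) + (-2)*(-62) + (5) = 4 (agrees with the transcript)
9. x = -1*(4) + (-2)*(125) + (5) = -249 (consistent with the transcript)
10. x = -1*(-249) + (-2)*(4) + (5) = 246 (same as recorded)
No step deviates from the rules.

no error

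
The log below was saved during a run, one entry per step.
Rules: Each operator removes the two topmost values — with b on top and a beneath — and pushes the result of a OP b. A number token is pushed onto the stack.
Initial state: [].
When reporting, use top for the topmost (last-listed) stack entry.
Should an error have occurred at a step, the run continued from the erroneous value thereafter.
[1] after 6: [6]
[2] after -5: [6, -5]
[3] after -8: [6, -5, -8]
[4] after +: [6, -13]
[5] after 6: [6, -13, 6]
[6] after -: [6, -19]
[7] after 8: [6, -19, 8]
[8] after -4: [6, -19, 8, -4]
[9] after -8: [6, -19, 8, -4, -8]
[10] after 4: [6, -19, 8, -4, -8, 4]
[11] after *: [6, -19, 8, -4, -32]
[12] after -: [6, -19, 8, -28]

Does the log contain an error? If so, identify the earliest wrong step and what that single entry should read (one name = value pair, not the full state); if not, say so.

step 12, top = 28

Step 1: push 6: top = 6 — verified.
Step 2: push -5: top = -5 — verified.
Step 3: push -8: top = -8 — confirmed correct.
Step 4: -5 + -8 = -13 — verified.
Step 5: push 6: top = 6 — same as recorded.
Step 6: -13 - 6 = -19 — checks out.
Step 7: push 8: top = 8 — in agreement.
Step 8: push -4: top = -4 — confirmed correct.
Step 9: push -8: top = -8 — no discrepancy.
Step 10: push 4: top = 4 — matches.
Step 11: -8 * 4 = -32 — agrees with the log.
Step 12: -4 - -32 = 28 — the entry is off here.
That makes step 12 the first incorrect line — top = 28 is what it should show.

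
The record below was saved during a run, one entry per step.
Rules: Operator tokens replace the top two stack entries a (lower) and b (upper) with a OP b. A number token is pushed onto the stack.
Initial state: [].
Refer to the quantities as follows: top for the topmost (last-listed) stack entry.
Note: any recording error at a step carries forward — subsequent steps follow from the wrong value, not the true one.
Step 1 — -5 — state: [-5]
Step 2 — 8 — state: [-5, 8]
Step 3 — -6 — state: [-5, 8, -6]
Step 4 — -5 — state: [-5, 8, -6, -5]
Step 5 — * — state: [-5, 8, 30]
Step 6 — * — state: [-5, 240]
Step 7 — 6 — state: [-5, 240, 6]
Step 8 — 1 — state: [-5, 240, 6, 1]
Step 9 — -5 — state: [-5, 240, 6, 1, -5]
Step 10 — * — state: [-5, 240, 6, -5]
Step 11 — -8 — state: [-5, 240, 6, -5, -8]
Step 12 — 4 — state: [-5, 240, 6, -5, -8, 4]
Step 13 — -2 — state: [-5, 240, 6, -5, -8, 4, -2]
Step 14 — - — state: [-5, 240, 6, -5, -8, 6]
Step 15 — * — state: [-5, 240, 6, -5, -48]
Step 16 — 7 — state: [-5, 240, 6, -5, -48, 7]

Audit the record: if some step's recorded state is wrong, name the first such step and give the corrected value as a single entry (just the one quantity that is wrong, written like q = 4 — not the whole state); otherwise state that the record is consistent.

Recomputing the run from the initial state:
step 1: [-5]
step 2: [-5, 8]
step 3: [-5, 8, -6]
step 4: [-5, 8, -6, -5]
step 5: [-5, 8, 30]
step 6: [-5, 240]
step 7: [-5, 240, 6]
step 8: [-5, 240, 6, 1]
step 9: [-5, 240, 6, 1, -5]
step 10: [-5, 240, 6, -5]
step 11: [-5, 240, 6, -5, -8]
step 12: [-5, 240, 6, -5, -8, 4]
step 13: [-5, 240, 6, -5, -8, 4, -2]
step 14: [-5, 240, 6, -5, -8, 6]
step 15: [-5, 240, 6, -5, -48]
step 16: [-5, 240, 6, -5, -48, 7]
This matches the record at every step.

no error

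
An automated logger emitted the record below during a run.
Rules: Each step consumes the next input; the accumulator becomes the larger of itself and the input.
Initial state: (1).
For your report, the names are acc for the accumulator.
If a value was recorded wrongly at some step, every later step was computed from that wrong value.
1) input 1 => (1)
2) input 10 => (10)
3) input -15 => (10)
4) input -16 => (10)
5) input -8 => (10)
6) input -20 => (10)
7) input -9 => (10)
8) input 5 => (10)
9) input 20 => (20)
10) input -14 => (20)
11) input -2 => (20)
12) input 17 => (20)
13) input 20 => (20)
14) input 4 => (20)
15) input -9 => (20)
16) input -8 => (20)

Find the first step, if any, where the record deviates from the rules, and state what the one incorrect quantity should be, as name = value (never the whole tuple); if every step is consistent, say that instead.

Step 1: acc = max(1, 1) = 1 — checks out.
Step 2: acc = max(1, 10) = 10 — exactly as logged.
Step 3: acc = max(10, -15) = 10 — consistent with the record.
Step 4: acc = max(10, -16) = 10 — same as recorded.
Step 5: acc = max(10, -8) = 10 — no discrepancy.
Step 6: acc = max(10, -20) = 10 — consistent with the record.
Step 7: acc = max(10, -9) = 10 — consistent with the record.
Step 8: acc = max(10, 5) = 10 — checks out.
Step 9: acc = max(10, 20) = 20 — matches.
Step 10: acc = max(20, -14) = 20 — verified.
Step 11: acc = max(20, -2) = 20 — checks out.
Step 12: acc = max(20, 17) = 20 — checks out.
Step 13: acc = max(20, 20) = 20 — checks out.
Step 14: acc = max(20, 4) = 20 — checks out.
Step 15: acc = max(20, -9) = 20 — confirmed correct.
Step 16: acc = max(20, -8) = 20 — same as recorded.
Every step is consistent.

no error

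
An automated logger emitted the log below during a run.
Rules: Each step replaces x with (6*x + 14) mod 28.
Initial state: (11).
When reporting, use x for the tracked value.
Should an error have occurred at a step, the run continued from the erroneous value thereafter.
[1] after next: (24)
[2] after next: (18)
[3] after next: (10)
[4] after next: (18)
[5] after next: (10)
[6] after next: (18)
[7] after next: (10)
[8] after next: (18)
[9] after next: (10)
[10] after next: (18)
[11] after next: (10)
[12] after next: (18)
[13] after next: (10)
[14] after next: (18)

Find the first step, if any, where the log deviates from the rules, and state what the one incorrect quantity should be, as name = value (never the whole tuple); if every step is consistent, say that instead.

Recomputing the run from the initial state:
step 1: x = 24
step 2: x = 18
step 3: x = 10
step 4: x = 18
step 5: x = 10
step 6: x = 18
step 7: x = 10
step 8: x = 18
step 9: x = 10
step 10: x = 18
step 11: x = 10
step 12: x = 18
step 13: x = 10
step 14: x = 18
This matches the log at every step.

no error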